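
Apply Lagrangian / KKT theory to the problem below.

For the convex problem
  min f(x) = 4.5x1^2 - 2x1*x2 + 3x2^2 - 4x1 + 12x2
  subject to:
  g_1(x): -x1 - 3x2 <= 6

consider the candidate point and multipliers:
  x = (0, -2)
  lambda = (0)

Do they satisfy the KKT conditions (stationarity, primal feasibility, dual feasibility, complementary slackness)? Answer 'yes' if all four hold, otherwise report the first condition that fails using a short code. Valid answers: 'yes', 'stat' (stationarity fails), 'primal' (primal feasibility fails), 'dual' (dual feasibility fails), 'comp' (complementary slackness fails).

Gradient of f: grad f(x) = Q x + c = (0, 0)
Constraint values g_i(x) = a_i^T x - b_i:
  g_1((0, -2)) = 0
Stationarity residual: grad f(x) + sum_i lambda_i a_i = (0, 0)
  -> stationarity OK
Primal feasibility (all g_i <= 0): OK
Dual feasibility (all lambda_i >= 0): OK
Complementary slackness (lambda_i * g_i(x) = 0 for all i): OK

Verdict: yes, KKT holds.

yes


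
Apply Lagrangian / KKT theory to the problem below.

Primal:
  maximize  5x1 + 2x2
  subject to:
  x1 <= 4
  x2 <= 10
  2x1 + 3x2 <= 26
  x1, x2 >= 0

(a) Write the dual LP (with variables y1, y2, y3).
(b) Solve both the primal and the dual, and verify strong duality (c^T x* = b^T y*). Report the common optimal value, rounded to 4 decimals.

The standard primal-dual pair for 'max c^T x s.t. A x <= b, x >= 0' is:
  Dual:  min b^T y  s.t.  A^T y >= c,  y >= 0.

So the dual LP is:
  minimize  4y1 + 10y2 + 26y3
  subject to:
    y1 + 2y3 >= 5
    y2 + 3y3 >= 2
    y1, y2, y3 >= 0

Solving the primal: x* = (4, 6).
  primal value c^T x* = 32.
Solving the dual: y* = (3.6667, 0, 0.6667).
  dual value b^T y* = 32.
Strong duality: c^T x* = b^T y*. Confirmed.

32


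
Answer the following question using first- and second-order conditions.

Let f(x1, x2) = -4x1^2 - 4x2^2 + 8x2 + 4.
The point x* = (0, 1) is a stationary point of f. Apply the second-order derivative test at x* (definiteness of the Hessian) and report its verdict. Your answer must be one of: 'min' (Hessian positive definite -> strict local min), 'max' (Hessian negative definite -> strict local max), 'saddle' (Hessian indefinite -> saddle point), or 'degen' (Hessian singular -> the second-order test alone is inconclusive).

Compute the Hessian H = grad^2 f:
  H = [[-8, 0], [0, -8]]
Verify stationarity: grad f(x*) = H x* + g = (0, 0).
Eigenvalues of H: -8, -8.
Both eigenvalues < 0, so H is negative definite -> x* is a strict local max.

max


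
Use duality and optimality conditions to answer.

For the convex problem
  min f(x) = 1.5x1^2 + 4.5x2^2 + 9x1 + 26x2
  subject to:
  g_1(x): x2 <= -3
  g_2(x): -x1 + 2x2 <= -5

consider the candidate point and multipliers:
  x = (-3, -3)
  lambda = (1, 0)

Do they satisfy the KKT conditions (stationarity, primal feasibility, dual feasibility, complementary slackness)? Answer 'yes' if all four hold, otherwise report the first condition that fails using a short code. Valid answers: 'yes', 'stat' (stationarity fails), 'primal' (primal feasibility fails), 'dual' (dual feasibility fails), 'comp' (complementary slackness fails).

Gradient of f: grad f(x) = Q x + c = (0, -1)
Constraint values g_i(x) = a_i^T x - b_i:
  g_1((-3, -3)) = 0
  g_2((-3, -3)) = 2
Stationarity residual: grad f(x) + sum_i lambda_i a_i = (0, 0)
  -> stationarity OK
Primal feasibility (all g_i <= 0): FAILS
Dual feasibility (all lambda_i >= 0): OK
Complementary slackness (lambda_i * g_i(x) = 0 for all i): OK

Verdict: the first failing condition is primal_feasibility -> primal.

primal


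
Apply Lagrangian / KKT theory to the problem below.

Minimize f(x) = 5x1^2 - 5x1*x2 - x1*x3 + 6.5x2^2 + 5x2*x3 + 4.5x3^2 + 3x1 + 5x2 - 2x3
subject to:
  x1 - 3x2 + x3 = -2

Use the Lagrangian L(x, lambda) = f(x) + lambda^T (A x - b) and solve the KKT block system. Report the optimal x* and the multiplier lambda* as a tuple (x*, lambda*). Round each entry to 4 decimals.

Form the Lagrangian:
  L(x, lambda) = (1/2) x^T Q x + c^T x + lambda^T (A x - b)
Stationarity (grad_x L = 0): Q x + c + A^T lambda = 0.
Primal feasibility: A x = b.

This gives the KKT block system:
  [ Q   A^T ] [ x     ]   [-c ]
  [ A    0  ] [ lambda ] = [ b ]

Solving the linear system:
  x*      = (-0.498, 0.3635, -0.4114)
  lambda* = (3.3865)
  f(x*)   = 3.9597

x* = (-0.498, 0.3635, -0.4114), lambda* = (3.3865)


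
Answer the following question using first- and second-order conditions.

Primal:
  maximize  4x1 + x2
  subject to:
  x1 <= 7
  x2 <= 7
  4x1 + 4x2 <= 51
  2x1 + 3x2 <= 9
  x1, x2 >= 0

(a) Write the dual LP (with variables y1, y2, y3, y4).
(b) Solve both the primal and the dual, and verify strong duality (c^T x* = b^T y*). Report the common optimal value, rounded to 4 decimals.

The standard primal-dual pair for 'max c^T x s.t. A x <= b, x >= 0' is:
  Dual:  min b^T y  s.t.  A^T y >= c,  y >= 0.

So the dual LP is:
  minimize  7y1 + 7y2 + 51y3 + 9y4
  subject to:
    y1 + 4y3 + 2y4 >= 4
    y2 + 4y3 + 3y4 >= 1
    y1, y2, y3, y4 >= 0

Solving the primal: x* = (4.5, 0).
  primal value c^T x* = 18.
Solving the dual: y* = (0, 0, 0, 2).
  dual value b^T y* = 18.
Strong duality: c^T x* = b^T y*. Confirmed.

18


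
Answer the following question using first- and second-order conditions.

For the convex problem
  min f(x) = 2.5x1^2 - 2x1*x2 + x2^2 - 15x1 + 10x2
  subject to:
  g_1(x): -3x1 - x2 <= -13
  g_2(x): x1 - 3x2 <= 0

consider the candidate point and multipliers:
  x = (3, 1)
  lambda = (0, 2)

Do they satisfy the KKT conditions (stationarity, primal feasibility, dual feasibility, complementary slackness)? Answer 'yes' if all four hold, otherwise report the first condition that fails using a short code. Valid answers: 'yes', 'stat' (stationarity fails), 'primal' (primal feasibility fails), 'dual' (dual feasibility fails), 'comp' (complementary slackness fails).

Gradient of f: grad f(x) = Q x + c = (-2, 6)
Constraint values g_i(x) = a_i^T x - b_i:
  g_1((3, 1)) = 3
  g_2((3, 1)) = 0
Stationarity residual: grad f(x) + sum_i lambda_i a_i = (0, 0)
  -> stationarity OK
Primal feasibility (all g_i <= 0): FAILS
Dual feasibility (all lambda_i >= 0): OK
Complementary slackness (lambda_i * g_i(x) = 0 for all i): OK

Verdict: the first failing condition is primal_feasibility -> primal.

primal


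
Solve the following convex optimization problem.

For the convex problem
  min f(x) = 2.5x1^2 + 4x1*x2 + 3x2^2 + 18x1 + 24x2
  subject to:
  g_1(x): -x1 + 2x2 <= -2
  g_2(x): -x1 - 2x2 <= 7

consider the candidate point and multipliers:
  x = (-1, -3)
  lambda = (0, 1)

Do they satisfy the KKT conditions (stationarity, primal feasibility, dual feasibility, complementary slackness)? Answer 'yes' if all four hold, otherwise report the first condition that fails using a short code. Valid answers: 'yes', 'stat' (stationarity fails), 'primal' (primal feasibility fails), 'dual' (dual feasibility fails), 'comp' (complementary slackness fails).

Gradient of f: grad f(x) = Q x + c = (1, 2)
Constraint values g_i(x) = a_i^T x - b_i:
  g_1((-1, -3)) = -3
  g_2((-1, -3)) = 0
Stationarity residual: grad f(x) + sum_i lambda_i a_i = (0, 0)
  -> stationarity OK
Primal feasibility (all g_i <= 0): OK
Dual feasibility (all lambda_i >= 0): OK
Complementary slackness (lambda_i * g_i(x) = 0 for all i): OK

Verdict: yes, KKT holds.

yes


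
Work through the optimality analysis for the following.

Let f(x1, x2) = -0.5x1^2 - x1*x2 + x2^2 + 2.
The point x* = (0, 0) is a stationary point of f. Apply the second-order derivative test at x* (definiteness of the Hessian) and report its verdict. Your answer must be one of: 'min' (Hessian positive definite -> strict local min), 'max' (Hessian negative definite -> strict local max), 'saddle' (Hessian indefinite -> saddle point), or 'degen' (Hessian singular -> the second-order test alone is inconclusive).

Compute the Hessian H = grad^2 f:
  H = [[-1, -1], [-1, 2]]
Verify stationarity: grad f(x*) = H x* + g = (0, 0).
Eigenvalues of H: -1.3028, 2.3028.
Eigenvalues have mixed signs, so H is indefinite -> x* is a saddle point.

saddle


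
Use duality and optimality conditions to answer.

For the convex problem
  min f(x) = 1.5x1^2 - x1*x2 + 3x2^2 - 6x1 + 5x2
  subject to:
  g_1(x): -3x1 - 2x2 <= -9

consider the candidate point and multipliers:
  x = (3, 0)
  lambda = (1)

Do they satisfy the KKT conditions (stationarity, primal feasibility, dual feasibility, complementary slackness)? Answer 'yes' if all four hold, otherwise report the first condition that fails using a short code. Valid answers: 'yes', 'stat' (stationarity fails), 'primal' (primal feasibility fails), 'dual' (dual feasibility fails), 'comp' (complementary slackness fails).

Gradient of f: grad f(x) = Q x + c = (3, 2)
Constraint values g_i(x) = a_i^T x - b_i:
  g_1((3, 0)) = 0
Stationarity residual: grad f(x) + sum_i lambda_i a_i = (0, 0)
  -> stationarity OK
Primal feasibility (all g_i <= 0): OK
Dual feasibility (all lambda_i >= 0): OK
Complementary slackness (lambda_i * g_i(x) = 0 for all i): OK

Verdict: yes, KKT holds.

yes


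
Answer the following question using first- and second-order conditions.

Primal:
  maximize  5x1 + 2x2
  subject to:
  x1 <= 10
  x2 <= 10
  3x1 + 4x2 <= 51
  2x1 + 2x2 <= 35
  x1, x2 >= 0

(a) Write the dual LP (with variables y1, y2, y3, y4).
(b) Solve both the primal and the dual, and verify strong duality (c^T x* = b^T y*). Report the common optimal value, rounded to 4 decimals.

The standard primal-dual pair for 'max c^T x s.t. A x <= b, x >= 0' is:
  Dual:  min b^T y  s.t.  A^T y >= c,  y >= 0.

So the dual LP is:
  minimize  10y1 + 10y2 + 51y3 + 35y4
  subject to:
    y1 + 3y3 + 2y4 >= 5
    y2 + 4y3 + 2y4 >= 2
    y1, y2, y3, y4 >= 0

Solving the primal: x* = (10, 5.25).
  primal value c^T x* = 60.5.
Solving the dual: y* = (3.5, 0, 0.5, 0).
  dual value b^T y* = 60.5.
Strong duality: c^T x* = b^T y*. Confirmed.

60.5


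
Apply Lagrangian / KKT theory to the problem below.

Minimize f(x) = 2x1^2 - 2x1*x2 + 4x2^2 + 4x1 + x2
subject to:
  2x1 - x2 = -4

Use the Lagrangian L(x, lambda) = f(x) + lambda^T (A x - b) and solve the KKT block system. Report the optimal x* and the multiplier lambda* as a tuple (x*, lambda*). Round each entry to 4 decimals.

Form the Lagrangian:
  L(x, lambda) = (1/2) x^T Q x + c^T x + lambda^T (A x - b)
Stationarity (grad_x L = 0): Q x + c + A^T lambda = 0.
Primal feasibility: A x = b.

This gives the KKT block system:
  [ Q   A^T ] [ x     ]   [-c ]
  [ A    0  ] [ lambda ] = [ b ]

Solving the linear system:
  x*      = (-2.2143, -0.4286)
  lambda* = (2)
  f(x*)   = -0.6429

x* = (-2.2143, -0.4286), lambda* = (2)


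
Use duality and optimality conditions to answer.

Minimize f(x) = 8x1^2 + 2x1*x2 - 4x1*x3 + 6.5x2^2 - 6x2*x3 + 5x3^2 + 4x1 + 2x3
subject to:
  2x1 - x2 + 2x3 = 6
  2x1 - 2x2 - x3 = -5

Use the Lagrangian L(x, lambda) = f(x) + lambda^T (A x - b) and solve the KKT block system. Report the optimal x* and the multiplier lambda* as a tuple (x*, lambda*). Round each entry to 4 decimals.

Form the Lagrangian:
  L(x, lambda) = (1/2) x^T Q x + c^T x + lambda^T (A x - b)
Stationarity (grad_x L = 0): Q x + c + A^T lambda = 0.
Primal feasibility: A x = b.

This gives the KKT block system:
  [ Q   A^T ] [ x     ]   [-c ]
  [ A    0  ] [ lambda ] = [ b ]

Solving the linear system:
  x*      = (0.6486, 1.5783, 3.1406)
  lambda* = (-7.9425, 5.4569)
  f(x*)   = 41.9073

x* = (0.6486, 1.5783, 3.1406), lambda* = (-7.9425, 5.4569)


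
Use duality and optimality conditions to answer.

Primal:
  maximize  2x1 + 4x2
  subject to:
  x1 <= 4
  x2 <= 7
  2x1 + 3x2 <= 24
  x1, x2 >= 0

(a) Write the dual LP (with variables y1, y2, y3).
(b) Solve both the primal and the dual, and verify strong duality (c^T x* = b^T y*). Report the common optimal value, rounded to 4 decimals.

The standard primal-dual pair for 'max c^T x s.t. A x <= b, x >= 0' is:
  Dual:  min b^T y  s.t.  A^T y >= c,  y >= 0.

So the dual LP is:
  minimize  4y1 + 7y2 + 24y3
  subject to:
    y1 + 2y3 >= 2
    y2 + 3y3 >= 4
    y1, y2, y3 >= 0

Solving the primal: x* = (1.5, 7).
  primal value c^T x* = 31.
Solving the dual: y* = (0, 1, 1).
  dual value b^T y* = 31.
Strong duality: c^T x* = b^T y*. Confirmed.

31


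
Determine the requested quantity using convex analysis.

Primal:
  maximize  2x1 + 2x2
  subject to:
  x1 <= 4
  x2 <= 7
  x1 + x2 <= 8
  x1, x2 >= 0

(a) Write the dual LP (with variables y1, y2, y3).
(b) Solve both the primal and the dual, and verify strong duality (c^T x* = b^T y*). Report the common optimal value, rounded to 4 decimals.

The standard primal-dual pair for 'max c^T x s.t. A x <= b, x >= 0' is:
  Dual:  min b^T y  s.t.  A^T y >= c,  y >= 0.

So the dual LP is:
  minimize  4y1 + 7y2 + 8y3
  subject to:
    y1 + y3 >= 2
    y2 + y3 >= 2
    y1, y2, y3 >= 0

Solving the primal: x* = (1, 7).
  primal value c^T x* = 16.
Solving the dual: y* = (0, 0, 2).
  dual value b^T y* = 16.
Strong duality: c^T x* = b^T y*. Confirmed.

16


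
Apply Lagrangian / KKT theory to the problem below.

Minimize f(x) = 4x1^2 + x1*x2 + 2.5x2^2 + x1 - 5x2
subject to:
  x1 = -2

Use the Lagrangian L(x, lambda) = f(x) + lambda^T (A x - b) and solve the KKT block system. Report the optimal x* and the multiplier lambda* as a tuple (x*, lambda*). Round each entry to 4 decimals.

Form the Lagrangian:
  L(x, lambda) = (1/2) x^T Q x + c^T x + lambda^T (A x - b)
Stationarity (grad_x L = 0): Q x + c + A^T lambda = 0.
Primal feasibility: A x = b.

This gives the KKT block system:
  [ Q   A^T ] [ x     ]   [-c ]
  [ A    0  ] [ lambda ] = [ b ]

Solving the linear system:
  x*      = (-2, 1.4)
  lambda* = (13.6)
  f(x*)   = 9.1

x* = (-2, 1.4), lambda* = (13.6)


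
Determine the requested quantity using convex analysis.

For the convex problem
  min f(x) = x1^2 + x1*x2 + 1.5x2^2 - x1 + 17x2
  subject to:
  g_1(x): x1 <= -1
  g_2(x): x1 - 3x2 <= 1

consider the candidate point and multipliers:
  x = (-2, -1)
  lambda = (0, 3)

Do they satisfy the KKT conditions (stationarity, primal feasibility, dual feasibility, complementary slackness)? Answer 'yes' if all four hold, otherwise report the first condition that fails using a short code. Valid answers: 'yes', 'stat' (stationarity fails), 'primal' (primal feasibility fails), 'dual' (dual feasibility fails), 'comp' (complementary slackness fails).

Gradient of f: grad f(x) = Q x + c = (-6, 12)
Constraint values g_i(x) = a_i^T x - b_i:
  g_1((-2, -1)) = -1
  g_2((-2, -1)) = 0
Stationarity residual: grad f(x) + sum_i lambda_i a_i = (-3, 3)
  -> stationarity FAILS
Primal feasibility (all g_i <= 0): OK
Dual feasibility (all lambda_i >= 0): OK
Complementary slackness (lambda_i * g_i(x) = 0 for all i): OK

Verdict: the first failing condition is stationarity -> stat.

stat


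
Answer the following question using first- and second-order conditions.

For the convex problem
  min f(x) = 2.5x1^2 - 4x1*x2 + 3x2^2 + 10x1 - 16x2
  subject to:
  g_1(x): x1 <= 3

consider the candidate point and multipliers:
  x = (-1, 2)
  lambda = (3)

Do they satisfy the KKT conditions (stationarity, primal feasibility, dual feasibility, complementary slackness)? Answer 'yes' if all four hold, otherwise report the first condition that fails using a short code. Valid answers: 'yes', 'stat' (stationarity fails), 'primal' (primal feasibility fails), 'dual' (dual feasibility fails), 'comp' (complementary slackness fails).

Gradient of f: grad f(x) = Q x + c = (-3, 0)
Constraint values g_i(x) = a_i^T x - b_i:
  g_1((-1, 2)) = -4
Stationarity residual: grad f(x) + sum_i lambda_i a_i = (0, 0)
  -> stationarity OK
Primal feasibility (all g_i <= 0): OK
Dual feasibility (all lambda_i >= 0): OK
Complementary slackness (lambda_i * g_i(x) = 0 for all i): FAILS

Verdict: the first failing condition is complementary_slackness -> comp.

comp


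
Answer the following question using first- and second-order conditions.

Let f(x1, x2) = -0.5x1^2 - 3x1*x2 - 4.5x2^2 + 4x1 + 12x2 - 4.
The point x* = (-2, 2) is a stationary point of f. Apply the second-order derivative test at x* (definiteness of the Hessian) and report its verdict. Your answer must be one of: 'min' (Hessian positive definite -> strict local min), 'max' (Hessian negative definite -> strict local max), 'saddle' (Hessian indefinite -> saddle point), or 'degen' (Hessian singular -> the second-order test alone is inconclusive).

Compute the Hessian H = grad^2 f:
  H = [[-1, -3], [-3, -9]]
Verify stationarity: grad f(x*) = H x* + g = (0, 0).
Eigenvalues of H: -10, 0.
H has a zero eigenvalue (singular; negative semidefinite but not definite), so H is neither positive definite, negative definite, nor indefinite. The second-order test alone is inconclusive -> degen.
(Indeed, f is constant along the null direction of H through x*, so x* is not a strict local extremum.)

degen


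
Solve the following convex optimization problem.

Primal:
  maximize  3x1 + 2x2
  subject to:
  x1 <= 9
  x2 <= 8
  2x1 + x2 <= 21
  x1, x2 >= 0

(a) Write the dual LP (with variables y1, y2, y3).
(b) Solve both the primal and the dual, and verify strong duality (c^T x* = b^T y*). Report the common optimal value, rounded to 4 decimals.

The standard primal-dual pair for 'max c^T x s.t. A x <= b, x >= 0' is:
  Dual:  min b^T y  s.t.  A^T y >= c,  y >= 0.

So the dual LP is:
  minimize  9y1 + 8y2 + 21y3
  subject to:
    y1 + 2y3 >= 3
    y2 + y3 >= 2
    y1, y2, y3 >= 0

Solving the primal: x* = (6.5, 8).
  primal value c^T x* = 35.5.
Solving the dual: y* = (0, 0.5, 1.5).
  dual value b^T y* = 35.5.
Strong duality: c^T x* = b^T y*. Confirmed.

35.5


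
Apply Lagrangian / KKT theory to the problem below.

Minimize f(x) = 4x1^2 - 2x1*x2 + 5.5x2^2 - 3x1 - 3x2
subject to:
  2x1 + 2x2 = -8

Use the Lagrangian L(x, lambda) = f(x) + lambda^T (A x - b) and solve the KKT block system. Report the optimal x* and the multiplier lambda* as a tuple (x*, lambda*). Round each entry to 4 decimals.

Form the Lagrangian:
  L(x, lambda) = (1/2) x^T Q x + c^T x + lambda^T (A x - b)
Stationarity (grad_x L = 0): Q x + c + A^T lambda = 0.
Primal feasibility: A x = b.

This gives the KKT block system:
  [ Q   A^T ] [ x     ]   [-c ]
  [ A    0  ] [ lambda ] = [ b ]

Solving the linear system:
  x*      = (-2.2609, -1.7391)
  lambda* = (8.8043)
  f(x*)   = 41.2174

x* = (-2.2609, -1.7391), lambda* = (8.8043)


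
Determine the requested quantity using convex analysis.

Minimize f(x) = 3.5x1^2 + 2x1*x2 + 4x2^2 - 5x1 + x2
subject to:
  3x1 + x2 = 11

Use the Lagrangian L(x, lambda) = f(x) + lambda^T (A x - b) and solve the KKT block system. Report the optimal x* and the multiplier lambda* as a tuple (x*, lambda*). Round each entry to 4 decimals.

Form the Lagrangian:
  L(x, lambda) = (1/2) x^T Q x + c^T x + lambda^T (A x - b)
Stationarity (grad_x L = 0): Q x + c + A^T lambda = 0.
Primal feasibility: A x = b.

This gives the KKT block system:
  [ Q   A^T ] [ x     ]   [-c ]
  [ A    0  ] [ lambda ] = [ b ]

Solving the linear system:
  x*      = (3.7313, -0.194)
  lambda* = (-6.9104)
  f(x*)   = 28.5821

x* = (3.7313, -0.194), lambda* = (-6.9104)


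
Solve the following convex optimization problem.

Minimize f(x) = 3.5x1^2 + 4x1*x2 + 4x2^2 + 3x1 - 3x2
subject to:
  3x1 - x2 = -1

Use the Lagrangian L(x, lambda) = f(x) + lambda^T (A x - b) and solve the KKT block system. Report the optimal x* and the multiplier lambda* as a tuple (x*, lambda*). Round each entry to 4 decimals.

Form the Lagrangian:
  L(x, lambda) = (1/2) x^T Q x + c^T x + lambda^T (A x - b)
Stationarity (grad_x L = 0): Q x + c + A^T lambda = 0.
Primal feasibility: A x = b.

This gives the KKT block system:
  [ Q   A^T ] [ x     ]   [-c ]
  [ A    0  ] [ lambda ] = [ b ]

Solving the linear system:
  x*      = (-0.2136, 0.3592)
  lambda* = (-0.9806)
  f(x*)   = -1.3495

x* = (-0.2136, 0.3592), lambda* = (-0.9806)


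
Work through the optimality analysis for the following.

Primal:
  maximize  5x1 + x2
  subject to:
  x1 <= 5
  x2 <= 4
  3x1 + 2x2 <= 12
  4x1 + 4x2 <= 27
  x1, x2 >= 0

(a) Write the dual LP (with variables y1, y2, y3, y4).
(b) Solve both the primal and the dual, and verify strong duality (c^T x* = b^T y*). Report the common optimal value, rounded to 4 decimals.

The standard primal-dual pair for 'max c^T x s.t. A x <= b, x >= 0' is:
  Dual:  min b^T y  s.t.  A^T y >= c,  y >= 0.

So the dual LP is:
  minimize  5y1 + 4y2 + 12y3 + 27y4
  subject to:
    y1 + 3y3 + 4y4 >= 5
    y2 + 2y3 + 4y4 >= 1
    y1, y2, y3, y4 >= 0

Solving the primal: x* = (4, 0).
  primal value c^T x* = 20.
Solving the dual: y* = (0, 0, 1.6667, 0).
  dual value b^T y* = 20.
Strong duality: c^T x* = b^T y*. Confirmed.

20


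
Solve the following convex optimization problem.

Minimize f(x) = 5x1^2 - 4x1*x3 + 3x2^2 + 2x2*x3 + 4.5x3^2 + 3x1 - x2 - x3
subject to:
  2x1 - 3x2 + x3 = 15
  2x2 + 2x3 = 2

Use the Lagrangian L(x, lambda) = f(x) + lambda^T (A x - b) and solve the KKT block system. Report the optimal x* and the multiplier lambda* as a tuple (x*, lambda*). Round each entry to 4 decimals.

Form the Lagrangian:
  L(x, lambda) = (1/2) x^T Q x + c^T x + lambda^T (A x - b)
Stationarity (grad_x L = 0): Q x + c + A^T lambda = 0.
Primal feasibility: A x = b.

This gives the KKT block system:
  [ Q   A^T ] [ x     ]   [-c ]
  [ A    0  ] [ lambda ] = [ b ]

Solving the linear system:
  x*      = (2.2537, -2.3731, 3.3731)
  lambda* = (-6.0224, -4.7873)
  f(x*)   = 52.8358

x* = (2.2537, -2.3731, 3.3731), lambda* = (-6.0224, -4.7873)


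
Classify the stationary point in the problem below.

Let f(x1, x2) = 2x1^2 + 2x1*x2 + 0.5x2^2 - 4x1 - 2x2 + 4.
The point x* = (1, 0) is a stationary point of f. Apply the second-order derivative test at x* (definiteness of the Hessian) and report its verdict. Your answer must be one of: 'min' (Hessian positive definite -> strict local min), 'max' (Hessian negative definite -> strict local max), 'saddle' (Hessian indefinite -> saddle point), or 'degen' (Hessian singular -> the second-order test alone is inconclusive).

Compute the Hessian H = grad^2 f:
  H = [[4, 2], [2, 1]]
Verify stationarity: grad f(x*) = H x* + g = (0, 0).
Eigenvalues of H: 0, 5.
H has a zero eigenvalue (singular; positive semidefinite but not definite), so H is neither positive definite, negative definite, nor indefinite. The second-order test alone is inconclusive -> degen.
(Indeed, f is constant along the null direction of H through x*, so x* is not a strict local extremum.)

degen


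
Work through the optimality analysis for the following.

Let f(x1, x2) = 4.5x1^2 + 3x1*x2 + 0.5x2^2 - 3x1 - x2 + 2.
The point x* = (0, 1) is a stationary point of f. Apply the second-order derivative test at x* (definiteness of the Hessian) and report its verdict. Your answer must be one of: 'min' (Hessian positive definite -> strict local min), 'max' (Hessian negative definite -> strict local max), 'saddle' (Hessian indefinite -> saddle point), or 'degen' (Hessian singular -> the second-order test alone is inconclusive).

Compute the Hessian H = grad^2 f:
  H = [[9, 3], [3, 1]]
Verify stationarity: grad f(x*) = H x* + g = (0, 0).
Eigenvalues of H: 0, 10.
H has a zero eigenvalue (singular; positive semidefinite but not definite), so H is neither positive definite, negative definite, nor indefinite. The second-order test alone is inconclusive -> degen.
(Indeed, f is constant along the null direction of H through x*, so x* is not a strict local extremum.)

degen


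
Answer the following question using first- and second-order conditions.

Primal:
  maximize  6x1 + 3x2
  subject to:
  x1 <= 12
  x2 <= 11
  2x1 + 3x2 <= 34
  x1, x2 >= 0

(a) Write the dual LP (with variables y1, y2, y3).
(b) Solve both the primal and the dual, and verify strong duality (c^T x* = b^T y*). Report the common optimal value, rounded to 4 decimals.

The standard primal-dual pair for 'max c^T x s.t. A x <= b, x >= 0' is:
  Dual:  min b^T y  s.t.  A^T y >= c,  y >= 0.

So the dual LP is:
  minimize  12y1 + 11y2 + 34y3
  subject to:
    y1 + 2y3 >= 6
    y2 + 3y3 >= 3
    y1, y2, y3 >= 0

Solving the primal: x* = (12, 3.3333).
  primal value c^T x* = 82.
Solving the dual: y* = (4, 0, 1).
  dual value b^T y* = 82.
Strong duality: c^T x* = b^T y*. Confirmed.

82


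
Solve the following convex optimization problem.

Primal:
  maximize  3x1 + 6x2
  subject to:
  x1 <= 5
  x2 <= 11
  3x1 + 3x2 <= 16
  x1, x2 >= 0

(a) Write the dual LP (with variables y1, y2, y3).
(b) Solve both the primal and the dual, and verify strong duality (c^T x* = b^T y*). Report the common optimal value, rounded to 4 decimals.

The standard primal-dual pair for 'max c^T x s.t. A x <= b, x >= 0' is:
  Dual:  min b^T y  s.t.  A^T y >= c,  y >= 0.

So the dual LP is:
  minimize  5y1 + 11y2 + 16y3
  subject to:
    y1 + 3y3 >= 3
    y2 + 3y3 >= 6
    y1, y2, y3 >= 0

Solving the primal: x* = (0, 5.3333).
  primal value c^T x* = 32.
Solving the dual: y* = (0, 0, 2).
  dual value b^T y* = 32.
Strong duality: c^T x* = b^T y*. Confirmed.

32


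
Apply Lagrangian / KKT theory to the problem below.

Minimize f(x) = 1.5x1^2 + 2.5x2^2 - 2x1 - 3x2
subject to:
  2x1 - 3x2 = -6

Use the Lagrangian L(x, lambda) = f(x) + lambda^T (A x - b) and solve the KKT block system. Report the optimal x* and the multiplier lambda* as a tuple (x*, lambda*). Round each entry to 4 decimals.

Form the Lagrangian:
  L(x, lambda) = (1/2) x^T Q x + c^T x + lambda^T (A x - b)
Stationarity (grad_x L = 0): Q x + c + A^T lambda = 0.
Primal feasibility: A x = b.

This gives the KKT block system:
  [ Q   A^T ] [ x     ]   [-c ]
  [ A    0  ] [ lambda ] = [ b ]

Solving the linear system:
  x*      = (-0.5106, 1.6596)
  lambda* = (1.766)
  f(x*)   = 3.3191

x* = (-0.5106, 1.6596), lambda* = (1.766)


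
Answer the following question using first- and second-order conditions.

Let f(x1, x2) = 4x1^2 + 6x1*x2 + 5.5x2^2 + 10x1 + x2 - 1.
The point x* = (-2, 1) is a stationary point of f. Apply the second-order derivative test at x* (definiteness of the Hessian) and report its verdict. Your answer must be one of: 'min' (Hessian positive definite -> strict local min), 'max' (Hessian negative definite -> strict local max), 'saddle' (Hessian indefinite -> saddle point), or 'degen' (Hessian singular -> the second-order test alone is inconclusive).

Compute the Hessian H = grad^2 f:
  H = [[8, 6], [6, 11]]
Verify stationarity: grad f(x*) = H x* + g = (0, 0).
Eigenvalues of H: 3.3153, 15.6847.
Both eigenvalues > 0, so H is positive definite -> x* is a strict local min.

min


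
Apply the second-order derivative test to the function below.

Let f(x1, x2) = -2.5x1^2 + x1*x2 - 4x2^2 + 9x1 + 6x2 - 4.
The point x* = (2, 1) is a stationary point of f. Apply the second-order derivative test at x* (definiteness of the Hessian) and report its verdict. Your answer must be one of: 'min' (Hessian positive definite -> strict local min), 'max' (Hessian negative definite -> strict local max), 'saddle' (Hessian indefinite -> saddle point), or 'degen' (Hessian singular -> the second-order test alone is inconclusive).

Compute the Hessian H = grad^2 f:
  H = [[-5, 1], [1, -8]]
Verify stationarity: grad f(x*) = H x* + g = (0, 0).
Eigenvalues of H: -8.3028, -4.6972.
Both eigenvalues < 0, so H is negative definite -> x* is a strict local max.

max


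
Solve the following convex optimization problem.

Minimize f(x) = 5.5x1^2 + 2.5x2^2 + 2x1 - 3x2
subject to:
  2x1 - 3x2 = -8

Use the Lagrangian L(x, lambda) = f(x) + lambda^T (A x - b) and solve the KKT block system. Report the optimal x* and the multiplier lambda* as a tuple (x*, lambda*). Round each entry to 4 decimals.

Form the Lagrangian:
  L(x, lambda) = (1/2) x^T Q x + c^T x + lambda^T (A x - b)
Stationarity (grad_x L = 0): Q x + c + A^T lambda = 0.
Primal feasibility: A x = b.

This gives the KKT block system:
  [ Q   A^T ] [ x     ]   [-c ]
  [ A    0  ] [ lambda ] = [ b ]

Solving the linear system:
  x*      = (-0.6723, 2.2185)
  lambda* = (2.6975)
  f(x*)   = 6.7899

x* = (-0.6723, 2.2185), lambda* = (2.6975)


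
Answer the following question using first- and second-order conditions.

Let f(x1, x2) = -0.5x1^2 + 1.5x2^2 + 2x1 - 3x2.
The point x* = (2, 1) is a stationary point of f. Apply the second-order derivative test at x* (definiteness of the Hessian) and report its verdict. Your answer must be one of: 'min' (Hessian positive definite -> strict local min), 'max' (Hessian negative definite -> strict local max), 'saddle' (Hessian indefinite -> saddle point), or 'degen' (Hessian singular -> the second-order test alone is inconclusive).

Compute the Hessian H = grad^2 f:
  H = [[-1, 0], [0, 3]]
Verify stationarity: grad f(x*) = H x* + g = (0, 0).
Eigenvalues of H: -1, 3.
Eigenvalues have mixed signs, so H is indefinite -> x* is a saddle point.

saddle


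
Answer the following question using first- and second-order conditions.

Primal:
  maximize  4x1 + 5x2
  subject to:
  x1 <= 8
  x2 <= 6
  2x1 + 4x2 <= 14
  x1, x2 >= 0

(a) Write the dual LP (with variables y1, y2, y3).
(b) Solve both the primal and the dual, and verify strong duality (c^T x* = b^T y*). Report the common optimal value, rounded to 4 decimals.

The standard primal-dual pair for 'max c^T x s.t. A x <= b, x >= 0' is:
  Dual:  min b^T y  s.t.  A^T y >= c,  y >= 0.

So the dual LP is:
  minimize  8y1 + 6y2 + 14y3
  subject to:
    y1 + 2y3 >= 4
    y2 + 4y3 >= 5
    y1, y2, y3 >= 0

Solving the primal: x* = (7, 0).
  primal value c^T x* = 28.
Solving the dual: y* = (0, 0, 2).
  dual value b^T y* = 28.
Strong duality: c^T x* = b^T y*. Confirmed.

28


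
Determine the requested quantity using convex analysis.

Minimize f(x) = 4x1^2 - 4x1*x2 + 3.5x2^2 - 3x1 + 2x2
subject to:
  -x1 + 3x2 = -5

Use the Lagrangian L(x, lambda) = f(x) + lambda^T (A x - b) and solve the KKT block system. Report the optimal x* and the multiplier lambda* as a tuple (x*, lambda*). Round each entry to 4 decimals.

Form the Lagrangian:
  L(x, lambda) = (1/2) x^T Q x + c^T x + lambda^T (A x - b)
Stationarity (grad_x L = 0): Q x + c + A^T lambda = 0.
Primal feasibility: A x = b.

This gives the KKT block system:
  [ Q   A^T ] [ x     ]   [-c ]
  [ A    0  ] [ lambda ] = [ b ]

Solving the linear system:
  x*      = (-0.0727, -1.6909)
  lambda* = (3.1818)
  f(x*)   = 6.3727

x* = (-0.0727, -1.6909), lambda* = (3.1818)


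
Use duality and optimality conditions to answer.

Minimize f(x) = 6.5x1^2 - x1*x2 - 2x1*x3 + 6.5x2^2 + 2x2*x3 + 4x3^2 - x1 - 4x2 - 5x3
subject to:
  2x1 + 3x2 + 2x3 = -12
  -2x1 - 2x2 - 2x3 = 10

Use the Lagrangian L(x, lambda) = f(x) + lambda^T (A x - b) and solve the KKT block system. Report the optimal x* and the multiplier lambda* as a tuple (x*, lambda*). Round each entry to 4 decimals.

Form the Lagrangian:
  L(x, lambda) = (1/2) x^T Q x + c^T x + lambda^T (A x - b)
Stationarity (grad_x L = 0): Q x + c + A^T lambda = 0.
Primal feasibility: A x = b.

This gives the KKT block system:
  [ Q   A^T ] [ x     ]   [-c ]
  [ A    0  ] [ lambda ] = [ b ]

Solving the linear system:
  x*      = (-1.6, -2, -1.4)
  lambda* = (14.2, 5.7)
  f(x*)   = 65

x* = (-1.6, -2, -1.4), lambda* = (14.2, 5.7)


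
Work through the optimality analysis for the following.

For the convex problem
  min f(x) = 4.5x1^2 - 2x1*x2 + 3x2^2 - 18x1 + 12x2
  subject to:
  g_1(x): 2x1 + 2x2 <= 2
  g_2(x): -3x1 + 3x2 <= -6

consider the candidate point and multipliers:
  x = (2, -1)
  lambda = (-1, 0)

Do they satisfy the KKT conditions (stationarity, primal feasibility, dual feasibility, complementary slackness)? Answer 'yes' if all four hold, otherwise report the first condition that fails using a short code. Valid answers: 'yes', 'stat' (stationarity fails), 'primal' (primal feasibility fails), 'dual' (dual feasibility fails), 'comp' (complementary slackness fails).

Gradient of f: grad f(x) = Q x + c = (2, 2)
Constraint values g_i(x) = a_i^T x - b_i:
  g_1((2, -1)) = 0
  g_2((2, -1)) = -3
Stationarity residual: grad f(x) + sum_i lambda_i a_i = (0, 0)
  -> stationarity OK
Primal feasibility (all g_i <= 0): OK
Dual feasibility (all lambda_i >= 0): FAILS
Complementary slackness (lambda_i * g_i(x) = 0 for all i): OK

Verdict: the first failing condition is dual_feasibility -> dual.

dual


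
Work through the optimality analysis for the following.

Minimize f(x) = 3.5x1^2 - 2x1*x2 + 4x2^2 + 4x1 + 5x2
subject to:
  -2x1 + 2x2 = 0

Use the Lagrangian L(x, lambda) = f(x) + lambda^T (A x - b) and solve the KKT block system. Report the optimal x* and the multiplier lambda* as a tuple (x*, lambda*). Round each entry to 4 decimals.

Form the Lagrangian:
  L(x, lambda) = (1/2) x^T Q x + c^T x + lambda^T (A x - b)
Stationarity (grad_x L = 0): Q x + c + A^T lambda = 0.
Primal feasibility: A x = b.

This gives the KKT block system:
  [ Q   A^T ] [ x     ]   [-c ]
  [ A    0  ] [ lambda ] = [ b ]

Solving the linear system:
  x*      = (-0.8182, -0.8182)
  lambda* = (-0.0455)
  f(x*)   = -3.6818

x* = (-0.8182, -0.8182), lambda* = (-0.0455)


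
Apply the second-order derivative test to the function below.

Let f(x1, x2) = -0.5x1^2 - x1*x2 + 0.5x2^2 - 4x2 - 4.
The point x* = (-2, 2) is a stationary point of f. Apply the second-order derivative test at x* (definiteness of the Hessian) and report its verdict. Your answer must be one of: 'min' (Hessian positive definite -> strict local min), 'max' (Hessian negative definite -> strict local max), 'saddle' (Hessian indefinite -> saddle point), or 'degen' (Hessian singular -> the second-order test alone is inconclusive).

Compute the Hessian H = grad^2 f:
  H = [[-1, -1], [-1, 1]]
Verify stationarity: grad f(x*) = H x* + g = (0, 0).
Eigenvalues of H: -1.4142, 1.4142.
Eigenvalues have mixed signs, so H is indefinite -> x* is a saddle point.

saddle


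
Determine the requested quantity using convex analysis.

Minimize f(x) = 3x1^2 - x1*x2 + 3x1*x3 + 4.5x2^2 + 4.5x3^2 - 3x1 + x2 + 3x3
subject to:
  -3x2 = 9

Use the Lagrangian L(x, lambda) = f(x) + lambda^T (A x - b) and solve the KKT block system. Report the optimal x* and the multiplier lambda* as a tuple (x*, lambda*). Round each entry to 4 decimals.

Form the Lagrangian:
  L(x, lambda) = (1/2) x^T Q x + c^T x + lambda^T (A x - b)
Stationarity (grad_x L = 0): Q x + c + A^T lambda = 0.
Primal feasibility: A x = b.

This gives the KKT block system:
  [ Q   A^T ] [ x     ]   [-c ]
  [ A    0  ] [ lambda ] = [ b ]

Solving the linear system:
  x*      = (0.2, -3, -0.4)
  lambda* = (-8.7333)
  f(x*)   = 36.9

x* = (0.2, -3, -0.4), lambda* = (-8.7333)


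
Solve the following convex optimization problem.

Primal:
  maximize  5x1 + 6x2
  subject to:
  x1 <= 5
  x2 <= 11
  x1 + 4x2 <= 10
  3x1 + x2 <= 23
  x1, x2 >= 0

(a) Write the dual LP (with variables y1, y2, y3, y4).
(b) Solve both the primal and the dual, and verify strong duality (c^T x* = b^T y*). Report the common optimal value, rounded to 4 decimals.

The standard primal-dual pair for 'max c^T x s.t. A x <= b, x >= 0' is:
  Dual:  min b^T y  s.t.  A^T y >= c,  y >= 0.

So the dual LP is:
  minimize  5y1 + 11y2 + 10y3 + 23y4
  subject to:
    y1 + y3 + 3y4 >= 5
    y2 + 4y3 + y4 >= 6
    y1, y2, y3, y4 >= 0

Solving the primal: x* = (5, 1.25).
  primal value c^T x* = 32.5.
Solving the dual: y* = (3.5, 0, 1.5, 0).
  dual value b^T y* = 32.5.
Strong duality: c^T x* = b^T y*. Confirmed.

32.5


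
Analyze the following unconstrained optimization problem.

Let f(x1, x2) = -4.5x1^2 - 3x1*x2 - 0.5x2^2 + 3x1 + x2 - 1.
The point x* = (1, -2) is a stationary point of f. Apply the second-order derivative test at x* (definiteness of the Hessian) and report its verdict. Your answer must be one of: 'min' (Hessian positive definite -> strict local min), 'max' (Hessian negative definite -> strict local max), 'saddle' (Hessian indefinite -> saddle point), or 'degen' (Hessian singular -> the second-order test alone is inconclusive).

Compute the Hessian H = grad^2 f:
  H = [[-9, -3], [-3, -1]]
Verify stationarity: grad f(x*) = H x* + g = (0, 0).
Eigenvalues of H: -10, 0.
H has a zero eigenvalue (singular; negative semidefinite but not definite), so H is neither positive definite, negative definite, nor indefinite. The second-order test alone is inconclusive -> degen.
(Indeed, f is constant along the null direction of H through x*, so x* is not a strict local extremum.)

degen


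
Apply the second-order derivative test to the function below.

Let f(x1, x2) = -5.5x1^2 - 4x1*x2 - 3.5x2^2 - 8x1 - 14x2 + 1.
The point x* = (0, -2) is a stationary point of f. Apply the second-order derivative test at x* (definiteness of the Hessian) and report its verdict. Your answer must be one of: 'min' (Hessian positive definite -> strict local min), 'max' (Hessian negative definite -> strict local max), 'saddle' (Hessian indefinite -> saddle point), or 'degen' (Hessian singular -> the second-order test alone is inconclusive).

Compute the Hessian H = grad^2 f:
  H = [[-11, -4], [-4, -7]]
Verify stationarity: grad f(x*) = H x* + g = (0, 0).
Eigenvalues of H: -13.4721, -4.5279.
Both eigenvalues < 0, so H is negative definite -> x* is a strict local max.

max


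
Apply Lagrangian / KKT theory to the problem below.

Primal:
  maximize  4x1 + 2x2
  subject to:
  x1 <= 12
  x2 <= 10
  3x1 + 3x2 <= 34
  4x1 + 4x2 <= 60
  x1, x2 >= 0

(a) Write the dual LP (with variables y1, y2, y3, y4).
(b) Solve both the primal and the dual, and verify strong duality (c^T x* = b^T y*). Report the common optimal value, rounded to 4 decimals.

The standard primal-dual pair for 'max c^T x s.t. A x <= b, x >= 0' is:
  Dual:  min b^T y  s.t.  A^T y >= c,  y >= 0.

So the dual LP is:
  minimize  12y1 + 10y2 + 34y3 + 60y4
  subject to:
    y1 + 3y3 + 4y4 >= 4
    y2 + 3y3 + 4y4 >= 2
    y1, y2, y3, y4 >= 0

Solving the primal: x* = (11.3333, 0).
  primal value c^T x* = 45.3333.
Solving the dual: y* = (0, 0, 1.3333, 0).
  dual value b^T y* = 45.3333.
Strong duality: c^T x* = b^T y*. Confirmed.

45.3333


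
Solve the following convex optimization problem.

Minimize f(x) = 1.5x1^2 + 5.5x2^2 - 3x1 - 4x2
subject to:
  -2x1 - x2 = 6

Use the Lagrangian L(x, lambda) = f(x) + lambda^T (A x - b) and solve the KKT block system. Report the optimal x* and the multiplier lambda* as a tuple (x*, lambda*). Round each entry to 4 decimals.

Form the Lagrangian:
  L(x, lambda) = (1/2) x^T Q x + c^T x + lambda^T (A x - b)
Stationarity (grad_x L = 0): Q x + c + A^T lambda = 0.
Primal feasibility: A x = b.

This gives the KKT block system:
  [ Q   A^T ] [ x     ]   [-c ]
  [ A    0  ] [ lambda ] = [ b ]

Solving the linear system:
  x*      = (-2.9149, -0.1702)
  lambda* = (-5.8723)
  f(x*)   = 22.3298

x* = (-2.9149, -0.1702), lambda* = (-5.8723)


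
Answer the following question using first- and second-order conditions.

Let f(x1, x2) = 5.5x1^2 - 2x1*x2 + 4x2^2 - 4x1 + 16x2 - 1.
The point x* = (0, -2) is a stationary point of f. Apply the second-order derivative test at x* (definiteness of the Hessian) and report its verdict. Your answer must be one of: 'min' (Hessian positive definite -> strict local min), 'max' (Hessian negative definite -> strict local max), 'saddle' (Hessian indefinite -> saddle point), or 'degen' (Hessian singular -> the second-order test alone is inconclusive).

Compute the Hessian H = grad^2 f:
  H = [[11, -2], [-2, 8]]
Verify stationarity: grad f(x*) = H x* + g = (0, 0).
Eigenvalues of H: 7, 12.
Both eigenvalues > 0, so H is positive definite -> x* is a strict local min.

min


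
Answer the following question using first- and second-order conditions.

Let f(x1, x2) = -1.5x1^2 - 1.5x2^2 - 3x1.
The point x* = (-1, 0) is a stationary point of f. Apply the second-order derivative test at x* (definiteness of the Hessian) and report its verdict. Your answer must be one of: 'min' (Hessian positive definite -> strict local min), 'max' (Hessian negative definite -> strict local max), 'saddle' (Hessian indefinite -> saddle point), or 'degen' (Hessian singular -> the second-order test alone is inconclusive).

Compute the Hessian H = grad^2 f:
  H = [[-3, 0], [0, -3]]
Verify stationarity: grad f(x*) = H x* + g = (0, 0).
Eigenvalues of H: -3, -3.
Both eigenvalues < 0, so H is negative definite -> x* is a strict local max.

max


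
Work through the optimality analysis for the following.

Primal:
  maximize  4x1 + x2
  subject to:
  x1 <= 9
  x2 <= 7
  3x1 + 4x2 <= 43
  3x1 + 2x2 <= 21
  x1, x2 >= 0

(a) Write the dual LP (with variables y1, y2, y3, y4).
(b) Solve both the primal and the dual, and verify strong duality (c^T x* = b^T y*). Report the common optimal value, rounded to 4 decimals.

The standard primal-dual pair for 'max c^T x s.t. A x <= b, x >= 0' is:
  Dual:  min b^T y  s.t.  A^T y >= c,  y >= 0.

So the dual LP is:
  minimize  9y1 + 7y2 + 43y3 + 21y4
  subject to:
    y1 + 3y3 + 3y4 >= 4
    y2 + 4y3 + 2y4 >= 1
    y1, y2, y3, y4 >= 0

Solving the primal: x* = (7, 0).
  primal value c^T x* = 28.
Solving the dual: y* = (0, 0, 0, 1.3333).
  dual value b^T y* = 28.
Strong duality: c^T x* = b^T y*. Confirmed.

28
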